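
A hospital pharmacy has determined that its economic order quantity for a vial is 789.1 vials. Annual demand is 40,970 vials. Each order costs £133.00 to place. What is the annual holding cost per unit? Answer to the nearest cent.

H ≈ £17.50

Invert the EOQ relation Q*² = 2DS/H.
From Q* = √(2DS/H): H = 2DS / Q*² = 2 × 40,970 × 133 / 789.1² = 17.5018.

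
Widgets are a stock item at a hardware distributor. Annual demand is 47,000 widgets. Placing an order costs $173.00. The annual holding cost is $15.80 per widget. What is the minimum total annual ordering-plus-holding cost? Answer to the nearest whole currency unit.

TC* ≈ $16,029

The optimal lot size = √(2DS/H) = √(2 × 47,000 × 173 / 15.8) ≈ 1014.51.
At Q*, ordering cost (D/Q*)S equals holding cost (Q*/2)H, each = √(DSH/2).
Minimum total = √(2DSH) = √(2 × 47,000 × 173 × 15.8) ≈ 16029.336.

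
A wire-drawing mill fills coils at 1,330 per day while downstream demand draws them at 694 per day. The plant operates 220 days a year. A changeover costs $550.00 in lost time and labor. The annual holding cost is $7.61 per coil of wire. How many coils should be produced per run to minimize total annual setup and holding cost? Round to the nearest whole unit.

Annual demand D = 694 × 220 = 152,680.
Production build-up factor (1 − d/p) = 1 − 694/1,330 = 0.4782.
Q* = √(2DS / (H(1 − d/p))) = √(2 × 152,680 × 550 / (7.61 × 0.4782)).
= √(167,948,000 / 3.6391) ≈ 6793.481.

Q* ≈ 6,793 coils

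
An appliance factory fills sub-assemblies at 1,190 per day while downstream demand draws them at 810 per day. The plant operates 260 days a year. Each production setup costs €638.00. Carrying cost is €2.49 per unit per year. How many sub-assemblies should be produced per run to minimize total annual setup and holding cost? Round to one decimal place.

Q* ≈ 18,383.9 sub-assemblies

Annual demand D = 810 × 260 = 210,600.
Production build-up factor (1 − d/p) = 1 − 810/1,190 = 0.3193.
Q* = √(2DS / (H(1 − d/p))) = √(2 × 210,600 × 638 / (2.49 × 0.3193)).
= √(268,725,600 / 0.7951) ≈ 18383.853.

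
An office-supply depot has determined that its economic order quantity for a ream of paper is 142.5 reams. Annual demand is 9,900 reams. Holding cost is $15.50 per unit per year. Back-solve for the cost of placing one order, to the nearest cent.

S ≈ $15.90

Squaring Q* = √(2DS/H) gives Q*² = 2DS/H.
From Q* = √(2DS/H): S = Q*²H / (2D) = 142.5² × 15.5 / (2 × 9,900) = 15.8963.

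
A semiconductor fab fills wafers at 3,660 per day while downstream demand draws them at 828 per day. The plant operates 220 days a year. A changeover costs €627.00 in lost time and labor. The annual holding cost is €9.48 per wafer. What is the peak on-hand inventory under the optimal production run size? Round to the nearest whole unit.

I_max ≈ 4,318 wafers

Annual demand D = 828 × 220 = 182,160.
Production build-up factor (1 − d/p) = 1 − 828/3,660 = 0.7738.
Q* = √(2DS / (H(1 − d/p))) = √(2 × 182,160 × 627 / (9.48 × 0.7738)).
= √(228,428,640 / 7.3353) ≈ 5580.396.
Maximum inventory = Q*(1 − d/p) = 5580.396 × 0.7738 ≈ 4317.946.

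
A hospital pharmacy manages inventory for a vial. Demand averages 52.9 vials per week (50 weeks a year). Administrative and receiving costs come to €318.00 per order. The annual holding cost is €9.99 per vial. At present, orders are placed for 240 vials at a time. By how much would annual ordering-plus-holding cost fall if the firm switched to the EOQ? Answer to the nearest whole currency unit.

Annual demand D = 52.9 × 50 = 2,645.
EOQ = √(2DS/H) = √(2 × 2,645 × 318 / 9.99) ≈ 410.35.
Cost at Q* = (D/Q*)S + (Q*/2)H = √(2DSH) ≈ €4,099.44.
Cost at Q = 240: (2,645/240)×318 + (240/2)×9.99 = €3,504.62 + €1,198.80 = €4,703.43.
Excess = €4,703.43 − €4,099.44 = €603.99.

Extra cost ≈ €604 per year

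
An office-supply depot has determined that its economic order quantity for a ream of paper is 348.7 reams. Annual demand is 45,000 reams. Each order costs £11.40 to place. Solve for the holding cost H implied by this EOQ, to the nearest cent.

H ≈ £8.44

Invert the EOQ relation Q*² = 2DS/H.
From Q* = √(2DS/H): H = 2DS / Q*² = 2 × 45,000 × 11.4 / 348.7² = 8.4381.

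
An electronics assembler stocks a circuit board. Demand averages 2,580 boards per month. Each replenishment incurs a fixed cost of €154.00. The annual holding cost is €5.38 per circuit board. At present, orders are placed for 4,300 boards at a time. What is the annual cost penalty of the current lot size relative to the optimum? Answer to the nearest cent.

Annual demand D = 2,580 × 12 = 30,960.
EOQ = √(2DS/H) = √(2 × 30,960 × 154 / 5.38) ≈ 1331.33.
Cost at Q* = (D/Q*)S + (Q*/2)H = √(2DSH) ≈ €7,162.54.
Cost at Q = 4,300: (30,960/4,300)×154 + (4,300/2)×5.38 = €1,108.80 + €11,567.00 = €12,675.80.
Excess = €12,675.80 − €7,162.54 = €5,513.26.

Extra cost ≈ €5,513.26 per year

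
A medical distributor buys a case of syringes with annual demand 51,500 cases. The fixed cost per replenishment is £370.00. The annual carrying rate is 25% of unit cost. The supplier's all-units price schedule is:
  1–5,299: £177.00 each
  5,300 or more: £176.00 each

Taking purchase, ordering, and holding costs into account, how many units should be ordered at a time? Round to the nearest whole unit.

Holding cost per unit per year at price C is H = 0.25·C.
Candidates are each tier's EOQ (if it falls in that tier) and each price-break quantity.
EOQ at £177.00 = 928.0 (feasible in tier 1): TC = 51,500×£177.00 + (51,500/928.0)×370 + (928.0/2)×0.25×£177.00 = £9,156,565.41.
EOQ at £176.00 = 930.7 < 5300, so use break Q=5300: TC = 51,500×£176.00 + (51,500/5300.0)×370 + (5300.0/2)×0.25×£176.00 = £9,184,195.28.
Lowest total cost is £9,156,565.41 at Q = 928.0.

Q* ≈ 928 cases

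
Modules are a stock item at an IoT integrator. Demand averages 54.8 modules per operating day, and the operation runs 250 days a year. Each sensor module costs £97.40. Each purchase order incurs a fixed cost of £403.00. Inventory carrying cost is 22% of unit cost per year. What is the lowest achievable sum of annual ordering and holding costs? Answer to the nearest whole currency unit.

TC* ≈ £15,382

Annual demand D = 54.8 × 250 = 13,700.
Holding cost H = 0.22 × £97.40 = £21.4280 per unit per year.
EOQ = √(2DS/H) = √(2 × 13,700 × 403 / 21.428) ≈ 717.86.
At Q*, ordering cost (D/Q*)S equals holding cost (Q*/2)H, each = √(DSH/2).
Minimum total = √(2DSH) = √(2 × 13,700 × 403 × 21.428) ≈ 15382.206.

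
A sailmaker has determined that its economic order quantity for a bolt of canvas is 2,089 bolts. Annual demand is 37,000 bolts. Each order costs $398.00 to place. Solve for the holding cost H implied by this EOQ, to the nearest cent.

H ≈ $6.75

Squaring Q* = √(2DS/H) gives Q*² = 2DS/H.
From Q* = √(2DS/H): H = 2DS / Q*² = 2 × 37,000 × 398 / 2,089² = 6.7490.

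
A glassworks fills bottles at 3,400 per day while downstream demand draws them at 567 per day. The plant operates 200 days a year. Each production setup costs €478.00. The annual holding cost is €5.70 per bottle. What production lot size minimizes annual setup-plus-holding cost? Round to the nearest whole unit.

Q* ≈ 4,778 bottles

Annual demand D = 567 × 200 = 113,400.
Production build-up factor (1 − d/p) = 1 − 567/3,400 = 0.8332.
Q* = √(2DS / (H(1 − d/p))) = √(2 × 113,400 × 478 / (5.7 × 0.8332)).
= √(108,410,400 / 4.7494) ≈ 4777.649.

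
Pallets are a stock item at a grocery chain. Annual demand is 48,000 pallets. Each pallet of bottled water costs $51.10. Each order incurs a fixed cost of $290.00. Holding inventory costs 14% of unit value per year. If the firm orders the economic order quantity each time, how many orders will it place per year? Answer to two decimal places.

Holding cost H = 0.14 × $51.10 = $7.1540 per unit per year.
EOQ = √(2DS/H) = √(2 × 48,000 × 290 / 7.154) ≈ 1972.70.
Orders per year = D / Q* = 48,000 / 1972.70 ≈ 24.332.

N ≈ 24.33 orders per year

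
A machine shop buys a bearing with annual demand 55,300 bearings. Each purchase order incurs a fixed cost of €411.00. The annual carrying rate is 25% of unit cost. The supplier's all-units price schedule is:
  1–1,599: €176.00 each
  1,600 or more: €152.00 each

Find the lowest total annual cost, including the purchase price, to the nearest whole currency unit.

TC* ≈ €8,450,205

Holding cost per unit per year at price C is H = 0.25·C.
Candidates are each tier's EOQ (if it falls in that tier) and each price-break quantity.
EOQ at €176.00 = 1016.4 (feasible in tier 1): TC = 55,300×€176.00 + (55,300/1016.4)×411 + (1016.4/2)×0.25×€176.00 = €9,777,522.37.
EOQ at €152.00 = 1093.7 < 1600, so use break Q=1600: TC = 55,300×€152.00 + (55,300/1600.0)×411 + (1600.0/2)×0.25×€152.00 = €8,450,205.19.
Lowest total cost among the candidates is at Q = 1600.0.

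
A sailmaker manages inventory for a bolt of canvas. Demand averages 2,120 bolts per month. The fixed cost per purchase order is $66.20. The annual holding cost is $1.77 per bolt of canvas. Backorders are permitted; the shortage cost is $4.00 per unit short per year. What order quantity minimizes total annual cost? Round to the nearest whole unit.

Q* ≈ 1,657 bolts

Annual demand D = 2,120 × 12 = 25,440.
With planned backorders, Q* = √(2DS/H) · √((H+B)/B).
√(2DS/H) = √(2 × 25,440 × 66.2 / 1.77) = 1379.482.
√((H+B)/B) = √((1.77+4)/4) = 1.2010.
Q* ≈ 1656.814.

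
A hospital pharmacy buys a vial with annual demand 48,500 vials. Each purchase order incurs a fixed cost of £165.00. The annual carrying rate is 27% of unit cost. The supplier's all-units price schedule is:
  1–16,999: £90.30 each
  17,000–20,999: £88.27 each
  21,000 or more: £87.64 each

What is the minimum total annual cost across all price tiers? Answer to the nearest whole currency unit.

Holding cost per unit per year at price C is H = 0.27·C.
Candidates are each tier's EOQ (if it falls in that tier) and each price-break quantity.
EOQ at £90.30 = 810.2 (feasible in tier 1): TC = 48,500×£90.30 + (48,500/810.2)×165 + (810.2/2)×0.27×£90.30 = £4,399,303.93.
EOQ at £88.27 = 819.5 < 17000, so use break Q=17000: TC = 48,500×£88.27 + (48,500/17000.0)×165 + (17000.0/2)×0.27×£88.27 = £4,484,145.39.
EOQ at £87.64 = 822.4 < 21000, so use break Q=21000: TC = 48,500×£87.64 + (48,500/21000.0)×165 + (21000.0/2)×0.27×£87.64 = £4,499,380.47.
Lowest total cost among the candidates is at Q = 810.2.

TC* ≈ £4,399,304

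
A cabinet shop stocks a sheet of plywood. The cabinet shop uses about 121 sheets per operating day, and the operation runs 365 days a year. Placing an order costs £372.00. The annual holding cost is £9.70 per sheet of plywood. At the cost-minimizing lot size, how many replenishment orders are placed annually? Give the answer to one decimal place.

Annual demand D = 121 × 365 = 44,165.
The optimal lot size = √(2DS/H) = √(2 × 44,165 × 372 / 9.7) ≈ 1840.52.
Orders per year = D / Q* = 44,165 / 1840.52 ≈ 23.996.

N ≈ 24.0 orders per year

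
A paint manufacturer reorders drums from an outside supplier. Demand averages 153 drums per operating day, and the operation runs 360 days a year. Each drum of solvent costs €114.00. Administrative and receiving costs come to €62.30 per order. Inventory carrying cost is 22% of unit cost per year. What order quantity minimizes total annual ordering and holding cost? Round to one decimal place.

Q* ≈ 523.1 drums

Annual demand D = 153 × 360 = 55,080.
Holding cost H = 0.22 × €114.00 = €25.0800 per unit per year.
EOQ = √(2DS / H) = √(2 × 55,080 × 62.3 / 25.08).
= √(6,862,968 / 25.08) = √273,643.0622 ≈ 523.109.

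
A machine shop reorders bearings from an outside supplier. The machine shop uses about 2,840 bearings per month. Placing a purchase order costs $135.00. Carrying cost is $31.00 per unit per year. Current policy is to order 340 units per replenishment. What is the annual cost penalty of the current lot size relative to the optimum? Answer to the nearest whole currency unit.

Annual demand D = 2,840 × 12 = 34,080.
EOQ = √(2DS/H) = √(2 × 34,080 × 135 / 31) ≈ 544.82.
Cost at Q* = (D/Q*)S + (Q*/2)H = √(2DSH) ≈ $16,889.33.
Cost at Q = 340: (34,080/340)×135 + (340/2)×31 = $13,531.76 + $5,270.00 = $18,801.76.
Excess = $18,801.76 − $16,889.33 = $1,912.43.

Extra cost ≈ $1,912 per year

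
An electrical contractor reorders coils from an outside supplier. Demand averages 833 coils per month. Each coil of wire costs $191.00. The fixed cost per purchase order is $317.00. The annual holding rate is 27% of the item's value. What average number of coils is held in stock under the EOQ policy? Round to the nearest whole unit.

Annual demand D = 833 × 12 = 9,996.
Holding cost H = 0.27 × $191.00 = $51.5700 per unit per year.
The optimal lot size = √(2DS/H) = √(2 × 9,996 × 317 / 51.57) ≈ 350.56.
Average inventory = Q*/2 ≈ 350.56 / 2 = 175.279.

Average inventory ≈ 175 coils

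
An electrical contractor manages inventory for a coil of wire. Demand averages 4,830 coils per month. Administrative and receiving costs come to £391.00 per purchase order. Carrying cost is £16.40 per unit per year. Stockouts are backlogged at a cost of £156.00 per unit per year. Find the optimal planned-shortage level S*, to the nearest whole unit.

S* ≈ 166 coils

Annual demand D = 4,830 × 12 = 57,960.
With planned backorders, Q* = √(2DS/H) · √((H+B)/B).
√(2DS/H) = √(2 × 57,960 × 391 / 16.4) = 1662.439.
√((H+B)/B) = √((16.4+156)/156) = 1.0513.
Q* ≈ 1747.640.
S* = Q* · H/(H+B) = 1747.640 × 16.4/172.4 ≈ 166.249.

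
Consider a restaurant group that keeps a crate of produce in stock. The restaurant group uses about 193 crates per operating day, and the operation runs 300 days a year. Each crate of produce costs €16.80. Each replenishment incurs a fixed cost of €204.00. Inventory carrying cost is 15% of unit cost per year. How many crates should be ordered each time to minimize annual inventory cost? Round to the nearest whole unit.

Annual demand D = 193 × 300 = 57,900.
Holding cost H = 0.15 × €16.80 = €2.5200 per unit per year.
EOQ = √(2DS / H) = √(2 × 57,900 × 204 / 2.52).
= √(23,623,200 / 2.52) = √9,374,285.7143 ≈ 3061.746.

Q* ≈ 3,062 crates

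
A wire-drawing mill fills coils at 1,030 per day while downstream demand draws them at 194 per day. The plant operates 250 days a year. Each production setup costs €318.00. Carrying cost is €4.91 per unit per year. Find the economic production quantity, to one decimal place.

Q* ≈ 2,782.1 coils

Annual demand D = 194 × 250 = 48,500.
Production build-up factor (1 − d/p) = 1 − 194/1,030 = 0.8117.
Q* = √(2DS / (H(1 − d/p))) = √(2 × 48,500 × 318 / (4.91 × 0.8117)).
= √(30,846,000 / 3.9852) ≈ 2782.109.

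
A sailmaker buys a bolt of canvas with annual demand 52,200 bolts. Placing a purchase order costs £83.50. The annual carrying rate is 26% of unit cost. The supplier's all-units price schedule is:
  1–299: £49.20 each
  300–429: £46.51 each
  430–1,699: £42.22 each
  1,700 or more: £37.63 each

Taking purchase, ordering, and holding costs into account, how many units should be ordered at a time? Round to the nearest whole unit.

Q* ≈ 1,700 bolts

Holding cost per unit per year at price C is H = 0.26·C.
Candidates are each tier's EOQ (if it falls in that tier) and each price-break quantity.
Tier 1 (£49.20): EOQ = 825.5 exceeds tier's upper bound 299, so this tier is dominated.
Tier 2 (£46.51): EOQ = 849.1 exceeds tier's upper bound 429, so this tier is dominated.
EOQ at £42.22 = 891.1 (feasible in tier 3): TC = 52,200×£42.22 + (52,200/891.1)×83.5 + (891.1/2)×0.26×£42.22 = £2,213,666.26.
EOQ at £37.63 = 943.9 < 1700, so use break Q=1700: TC = 52,200×£37.63 + (52,200/1700.0)×83.5 + (1700.0/2)×0.26×£37.63 = £1,975,166.17.
Lowest total cost is £1,975,166.17 at Q = 1700.0.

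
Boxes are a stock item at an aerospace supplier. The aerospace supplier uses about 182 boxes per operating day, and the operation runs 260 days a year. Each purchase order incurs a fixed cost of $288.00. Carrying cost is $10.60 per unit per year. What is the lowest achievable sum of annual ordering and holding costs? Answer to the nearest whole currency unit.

Annual demand D = 182 × 260 = 47,320.
Q* = √(2DS/H) = √(2 × 47,320 × 288 / 10.6) ≈ 1603.54.
At Q*, ordering cost (D/Q*)S equals holding cost (Q*/2)H, each = √(DSH/2).
Minimum total = √(2DSH) = √(2 × 47,320 × 288 × 10.6) ≈ 16997.558.

TC* ≈ $16,998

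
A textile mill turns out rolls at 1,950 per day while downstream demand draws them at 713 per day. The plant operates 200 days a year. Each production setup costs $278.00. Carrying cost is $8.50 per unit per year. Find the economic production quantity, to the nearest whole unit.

Annual demand D = 713 × 200 = 142,600.
Production build-up factor (1 − d/p) = 1 − 713/1,950 = 0.6344.
Q* = √(2DS / (H(1 − d/p))) = √(2 × 142,600 × 278 / (8.5 × 0.6344)).
= √(79,285,600 / 5.3921) ≈ 3834.601.

Q* ≈ 3,835 rolls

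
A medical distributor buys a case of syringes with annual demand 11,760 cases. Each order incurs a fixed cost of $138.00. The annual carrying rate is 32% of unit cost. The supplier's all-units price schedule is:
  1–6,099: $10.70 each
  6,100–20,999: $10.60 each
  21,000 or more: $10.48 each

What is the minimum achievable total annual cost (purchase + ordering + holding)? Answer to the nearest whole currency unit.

TC* ≈ $129,166

Holding cost per unit per year at price C is H = 0.32·C.
For each price level, check whether its EOQ is feasible; otherwise the best quantity at that price is the breakpoint.
EOQ at $10.70 = 973.6 (feasible in tier 1): TC = 11,760×$10.70 + (11,760/973.6)×138 + (973.6/2)×0.32×$10.70 = $129,165.69.
EOQ at $10.60 = 978.2 < 6100, so use break Q=6100: TC = 11,760×$10.60 + (11,760/6100.0)×138 + (6100.0/2)×0.32×$10.60 = $135,267.65.
EOQ at $10.48 = 983.8 < 21000, so use break Q=21000: TC = 11,760×$10.48 + (11,760/21000.0)×138 + (21000.0/2)×0.32×$10.48 = $158,534.88.
Lowest total cost among the candidates is at Q = 973.6.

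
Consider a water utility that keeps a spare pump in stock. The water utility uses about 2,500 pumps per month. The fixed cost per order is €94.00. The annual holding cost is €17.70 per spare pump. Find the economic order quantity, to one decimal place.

Q* ≈ 564.5 pumps

Annual demand D = 2,500 × 12 = 30,000.
EOQ = √(2DS / H) = √(2 × 30,000 × 94 / 17.7).
= √(5,640,000 / 17.7) = √318,644.0678 ≈ 564.486.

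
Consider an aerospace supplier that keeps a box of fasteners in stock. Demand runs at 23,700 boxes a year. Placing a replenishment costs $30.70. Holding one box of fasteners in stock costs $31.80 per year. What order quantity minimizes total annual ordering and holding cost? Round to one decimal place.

EOQ = √(2DS / H) = √(2 × 23,700 × 30.7 / 31.8).
= √(1,455,180 / 31.8) = √45,760.3774 ≈ 213.917.

Q* ≈ 213.9 boxes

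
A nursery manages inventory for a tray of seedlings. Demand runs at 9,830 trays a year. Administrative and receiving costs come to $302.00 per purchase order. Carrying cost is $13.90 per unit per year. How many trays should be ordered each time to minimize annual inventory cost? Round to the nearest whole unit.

EOQ = √(2DS / H) = √(2 × 9,830 × 302 / 13.9).
= √(5,937,320 / 13.9) = √427,145.3237 ≈ 653.564.

Q* ≈ 654 trays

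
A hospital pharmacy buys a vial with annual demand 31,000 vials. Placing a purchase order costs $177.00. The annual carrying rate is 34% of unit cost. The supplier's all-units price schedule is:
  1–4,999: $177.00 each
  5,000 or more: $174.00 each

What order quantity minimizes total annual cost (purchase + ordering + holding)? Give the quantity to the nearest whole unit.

Q* ≈ 427 vials

Holding cost per unit per year at price C is H = 0.34·C.
Evaluate total cost at each tier's feasible EOQ or, if the EOQ is below the tier, at the tier's minimum quantity.
EOQ at $177.00 = 427.0 (feasible in tier 1): TC = 31,000×$177.00 + (31,000/427.0)×177 + (427.0/2)×0.34×$177.00 = $5,512,698.55.
EOQ at $174.00 = 430.7 < 5000, so use break Q=5000: TC = 31,000×$174.00 + (31,000/5000.0)×177 + (5000.0/2)×0.34×$174.00 = $5,542,997.40.
Lowest total cost is $5,512,698.55 at Q = 427.0.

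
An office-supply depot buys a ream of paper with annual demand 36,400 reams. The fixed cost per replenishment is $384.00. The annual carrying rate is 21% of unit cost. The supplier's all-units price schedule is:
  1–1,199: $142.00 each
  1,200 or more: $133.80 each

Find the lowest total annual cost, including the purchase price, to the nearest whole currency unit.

TC* ≈ $4,898,827

Holding cost per unit per year at price C is H = 0.21·C.
For each price level, check whether its EOQ is feasible; otherwise the best quantity at that price is the breakpoint.
EOQ at $142.00 = 968.2 (feasible in tier 1): TC = 36,400×$142.00 + (36,400/968.2)×384 + (968.2/2)×0.21×$142.00 = $5,197,672.55.
EOQ at $133.80 = 997.5 < 1200, so use break Q=1200: TC = 36,400×$133.80 + (36,400/1200.0)×384 + (1200.0/2)×0.21×$133.80 = $4,898,826.80.
Lowest total cost among the candidates is at Q = 1200.0.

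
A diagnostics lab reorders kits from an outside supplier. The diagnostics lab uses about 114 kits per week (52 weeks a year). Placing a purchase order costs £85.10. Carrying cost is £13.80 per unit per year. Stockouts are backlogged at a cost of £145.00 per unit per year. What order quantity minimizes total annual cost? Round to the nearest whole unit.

Annual demand D = 114 × 52 = 5,928.
With planned backorders, Q* = √(2DS/H) · √((H+B)/B).
√(2DS/H) = √(2 × 5,928 × 85.1 / 13.8) = 270.392.
√((H+B)/B) = √((13.8+145)/145) = 1.0465.
Q* ≈ 282.967.

Q* ≈ 283 kits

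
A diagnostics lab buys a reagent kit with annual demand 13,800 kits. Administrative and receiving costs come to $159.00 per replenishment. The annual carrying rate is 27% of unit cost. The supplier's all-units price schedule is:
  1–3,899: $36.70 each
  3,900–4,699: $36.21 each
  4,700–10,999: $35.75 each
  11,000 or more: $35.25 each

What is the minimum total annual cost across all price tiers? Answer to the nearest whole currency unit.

TC* ≈ $513,054

Holding cost per unit per year at price C is H = 0.27·C.
Evaluate total cost at each tier's feasible EOQ or, if the EOQ is below the tier, at the tier's minimum quantity.
EOQ at $36.70 = 665.5 (feasible in tier 1): TC = 13,800×$36.70 + (13,800/665.5)×159 + (665.5/2)×0.27×$36.70 = $513,054.29.
EOQ at $36.21 = 670.0 < 3900, so use break Q=3900: TC = 13,800×$36.21 + (13,800/3900.0)×159 + (3900.0/2)×0.27×$36.21 = $519,325.18.
EOQ at $35.75 = 674.3 < 4700, so use break Q=4700: TC = 13,800×$35.75 + (13,800/4700.0)×159 + (4700.0/2)×0.27×$35.75 = $516,500.23.
EOQ at $35.25 = 679.0 < 11000, so use break Q=11000: TC = 13,800×$35.25 + (13,800/11000.0)×159 + (11000.0/2)×0.27×$35.25 = $538,995.72.
Lowest total cost among the candidates is at Q = 665.5.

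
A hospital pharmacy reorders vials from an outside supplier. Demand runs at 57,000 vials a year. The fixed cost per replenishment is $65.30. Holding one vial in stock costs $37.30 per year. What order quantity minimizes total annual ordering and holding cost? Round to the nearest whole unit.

EOQ = √(2DS / H) = √(2 × 57,000 × 65.3 / 37.3).
= √(7,444,200 / 37.3) = √199,576.4075 ≈ 446.740.

Q* ≈ 447 vials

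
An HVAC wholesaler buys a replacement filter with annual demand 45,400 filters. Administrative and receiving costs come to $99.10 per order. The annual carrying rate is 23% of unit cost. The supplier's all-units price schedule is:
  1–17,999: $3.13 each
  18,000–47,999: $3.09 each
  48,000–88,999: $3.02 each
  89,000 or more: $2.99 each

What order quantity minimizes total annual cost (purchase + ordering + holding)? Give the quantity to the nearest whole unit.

Q* ≈ 3,535 filters

Holding cost per unit per year at price C is H = 0.23·C.
Candidates are each tier's EOQ (if it falls in that tier) and each price-break quantity.
EOQ at $3.13 = 3535.4 (feasible in tier 1): TC = 45,400×$3.13 + (45,400/3535.4)×99.1 + (3535.4/2)×0.23×$3.13 = $144,647.16.
EOQ at $3.09 = 3558.3 < 18000, so use break Q=18000: TC = 45,400×$3.09 + (45,400/18000.0)×99.1 + (18000.0/2)×0.23×$3.09 = $146,932.25.
EOQ at $3.02 = 3599.3 < 48000, so use break Q=48000: TC = 45,400×$3.02 + (45,400/48000.0)×99.1 + (48000.0/2)×0.23×$3.02 = $153,872.13.
EOQ at $2.99 = 3617.3 < 89000, so use break Q=89000: TC = 45,400×$2.99 + (45,400/89000.0)×99.1 + (89000.0/2)×0.23×$2.99 = $166,399.20.
Lowest total cost is $144,647.16 at Q = 3535.4.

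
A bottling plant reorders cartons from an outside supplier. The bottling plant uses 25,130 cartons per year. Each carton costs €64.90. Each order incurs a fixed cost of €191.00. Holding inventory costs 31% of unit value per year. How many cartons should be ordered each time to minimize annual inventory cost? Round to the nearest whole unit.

Holding cost H = 0.31 × €64.90 = €20.1190 per unit per year.
EOQ = √(2DS / H) = √(2 × 25,130 × 191 / 20.119).
= √(9,599,660 / 20.119) = √477,143.9932 ≈ 690.756.

Q* ≈ 691 cartons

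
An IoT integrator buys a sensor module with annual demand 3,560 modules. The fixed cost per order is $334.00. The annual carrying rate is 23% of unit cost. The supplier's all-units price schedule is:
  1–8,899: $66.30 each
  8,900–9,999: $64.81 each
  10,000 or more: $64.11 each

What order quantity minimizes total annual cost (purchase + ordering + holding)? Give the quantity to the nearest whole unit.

Holding cost per unit per year at price C is H = 0.23·C.
For each price level, check whether its EOQ is feasible; otherwise the best quantity at that price is the breakpoint.
EOQ at $66.30 = 394.9 (feasible in tier 1): TC = 3,560×$66.30 + (3,560/394.9)×334 + (394.9/2)×0.23×$66.30 = $242,049.91.
EOQ at $64.81 = 399.4 < 8900, so use break Q=8900: TC = 3,560×$64.81 + (3,560/8900.0)×334 + (8900.0/2)×0.23×$64.81 = $297,190.23.
EOQ at $64.11 = 401.6 < 10000, so use break Q=10000: TC = 3,560×$64.11 + (3,560/10000.0)×334 + (10000.0/2)×0.23×$64.11 = $302,077.00.
Lowest total cost is $242,049.91 at Q = 394.9.

Q* ≈ 395 modules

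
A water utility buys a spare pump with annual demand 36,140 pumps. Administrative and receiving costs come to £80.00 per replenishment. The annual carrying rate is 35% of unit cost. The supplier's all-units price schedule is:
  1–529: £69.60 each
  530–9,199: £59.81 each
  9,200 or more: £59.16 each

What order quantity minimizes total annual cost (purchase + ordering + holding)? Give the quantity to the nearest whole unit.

Q* ≈ 530 pumps

Holding cost per unit per year at price C is H = 0.35·C.
Evaluate total cost at each tier's feasible EOQ or, if the EOQ is below the tier, at the tier's minimum quantity.
EOQ at £69.60 = 487.2 (feasible in tier 1): TC = 36,140×£69.60 + (36,140/487.2)×80 + (487.2/2)×0.35×£69.60 = £2,527,212.41.
EOQ at £59.81 = 525.6 < 530, so use break Q=530: TC = 36,140×£59.81 + (36,140/530.0)×80 + (530.0/2)×0.35×£59.81 = £2,172,535.87.
EOQ at £59.16 = 528.5 < 9200, so use break Q=9200: TC = 36,140×£59.16 + (36,140/9200.0)×80 + (9200.0/2)×0.35×£59.16 = £2,233,604.26.
Lowest total cost is £2,172,535.87 at Q = 530.0.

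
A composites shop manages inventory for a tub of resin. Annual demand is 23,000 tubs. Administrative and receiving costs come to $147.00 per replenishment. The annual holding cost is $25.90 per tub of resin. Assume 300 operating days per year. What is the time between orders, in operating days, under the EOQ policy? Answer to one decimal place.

EOQ = √(2DS/H) = √(2 × 23,000 × 147 / 25.9) ≈ 510.96.
Cycle time = Q*/D × 300 = 510.96 / 23,000 × 300 ≈ 6.665 days.

T ≈ 6.7 days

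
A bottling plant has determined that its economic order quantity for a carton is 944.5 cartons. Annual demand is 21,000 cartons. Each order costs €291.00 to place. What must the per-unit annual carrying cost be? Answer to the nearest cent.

The basic EOQ model gives Q* = √(2DS/H); rearrange for the unknown.
From Q* = √(2DS/H): H = 2DS / Q*² = 2 × 21,000 × 291 / 944.5² = 13.7006.

H ≈ €13.70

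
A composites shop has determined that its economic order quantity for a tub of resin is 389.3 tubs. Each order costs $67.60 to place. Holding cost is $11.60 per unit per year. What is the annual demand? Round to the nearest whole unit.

Squaring Q* = √(2DS/H) gives Q*² = 2DS/H.
From Q* = √(2DS/H): D = Q*²H / (2S) = 389.3² × 11.6 / (2 × 67.6) = 13003.196.

D ≈ 13,003 tubs per year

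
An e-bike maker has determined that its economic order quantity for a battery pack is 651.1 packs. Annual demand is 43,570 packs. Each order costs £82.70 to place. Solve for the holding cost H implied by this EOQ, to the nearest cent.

H ≈ £17.00

Squaring Q* = √(2DS/H) gives Q*² = 2DS/H.
From Q* = √(2DS/H): H = 2DS / Q*² = 2 × 43,570 × 82.7 / 651.1² = 16.9992.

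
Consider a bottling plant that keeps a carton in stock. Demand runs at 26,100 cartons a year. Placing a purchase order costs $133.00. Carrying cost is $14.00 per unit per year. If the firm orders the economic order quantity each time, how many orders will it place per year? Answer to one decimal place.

EOQ = √(2DS/H) = √(2 × 26,100 × 133 / 14) ≈ 704.20.
Orders per year = D / Q* = 26,100 / 704.20 ≈ 37.063.

N ≈ 37.1 orders per year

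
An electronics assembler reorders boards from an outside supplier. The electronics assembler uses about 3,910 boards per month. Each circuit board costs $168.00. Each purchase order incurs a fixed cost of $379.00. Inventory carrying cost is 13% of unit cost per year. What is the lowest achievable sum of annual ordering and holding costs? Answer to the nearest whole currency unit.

TC* ≈ $27,870

Annual demand D = 3,910 × 12 = 46,920.
Holding cost H = 0.13 × $168.00 = $21.8400 per unit per year.
Q* = √(2DS/H) = √(2 × 46,920 × 379 / 21.84) ≈ 1276.11.
At the optimum the two cost components are equal, so total cost = 2·(Q*/2)H = Q*·H.
Minimum total = √(2DSH) = √(2 × 46,920 × 379 × 21.84) ≈ 27870.189.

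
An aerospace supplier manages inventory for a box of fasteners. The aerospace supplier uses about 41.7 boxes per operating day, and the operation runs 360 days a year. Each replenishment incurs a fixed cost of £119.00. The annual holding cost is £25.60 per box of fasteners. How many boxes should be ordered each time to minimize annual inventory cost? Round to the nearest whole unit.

Annual demand D = 41.7 × 360 = 15,012.
EOQ = √(2DS / H) = √(2 × 15,012 × 119 / 25.6).
= √(3,572,856 / 25.6) = √139,564.6875 ≈ 373.584.

Q* ≈ 374 boxes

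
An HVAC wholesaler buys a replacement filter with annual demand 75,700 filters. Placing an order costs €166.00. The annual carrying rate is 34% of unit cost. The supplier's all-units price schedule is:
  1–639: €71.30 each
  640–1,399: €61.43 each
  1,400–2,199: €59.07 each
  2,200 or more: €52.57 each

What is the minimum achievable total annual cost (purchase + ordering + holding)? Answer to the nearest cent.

TC* ≈ €4,004,922.09

Holding cost per unit per year at price C is H = 0.34·C.
Evaluate total cost at each tier's feasible EOQ or, if the EOQ is below the tier, at the tier's minimum quantity.
Tier 1 (€71.30): EOQ = 1018.2 exceeds tier's upper bound 639, so this tier is dominated.
EOQ at €61.43 = 1097.0 (feasible in tier 2): TC = 75,700×€61.43 + (75,700/1097.0)×166 + (1097.0/2)×0.34×€61.43 = €4,673,162.14.
EOQ at €59.07 = 1118.6 < 1400, so use break Q=1400: TC = 75,700×€59.07 + (75,700/1400.0)×166 + (1400.0/2)×0.34×€59.07 = €4,494,633.52.
EOQ at €52.57 = 1185.8 < 2200, so use break Q=2200: TC = 75,700×€52.57 + (75,700/2200.0)×166 + (2200.0/2)×0.34×€52.57 = €4,004,922.09.
Lowest total cost among the candidates is at Q = 2200.0.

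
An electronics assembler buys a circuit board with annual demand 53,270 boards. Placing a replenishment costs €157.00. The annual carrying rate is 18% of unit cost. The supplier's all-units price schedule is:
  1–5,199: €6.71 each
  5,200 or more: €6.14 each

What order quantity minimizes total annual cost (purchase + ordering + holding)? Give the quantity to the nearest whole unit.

Q* ≈ 5,200 boards

Holding cost per unit per year at price C is H = 0.18·C.
For each price level, check whether its EOQ is feasible; otherwise the best quantity at that price is the breakpoint.
EOQ at €6.71 = 3721.4 (feasible in tier 1): TC = 53,270×€6.71 + (53,270/3721.4)×157 + (3721.4/2)×0.18×€6.71 = €361,936.43.
EOQ at €6.14 = 3890.3 < 5200, so use break Q=5200: TC = 53,270×€6.14 + (53,270/5200.0)×157 + (5200.0/2)×0.18×€6.14 = €331,559.66.
Lowest total cost is €331,559.66 at Q = 5200.0.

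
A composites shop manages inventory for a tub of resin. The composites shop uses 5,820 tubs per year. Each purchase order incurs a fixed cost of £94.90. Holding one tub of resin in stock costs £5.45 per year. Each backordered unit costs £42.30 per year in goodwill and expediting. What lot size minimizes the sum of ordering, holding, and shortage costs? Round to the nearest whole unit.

Q* ≈ 478 tubs

With planned backorders, Q* = √(2DS/H) · √((H+B)/B).
√(2DS/H) = √(2 × 5,820 × 94.9 / 5.45) = 450.206.
√((H+B)/B) = √((5.45+42.3)/42.3) = 1.0625.
Q* ≈ 478.330.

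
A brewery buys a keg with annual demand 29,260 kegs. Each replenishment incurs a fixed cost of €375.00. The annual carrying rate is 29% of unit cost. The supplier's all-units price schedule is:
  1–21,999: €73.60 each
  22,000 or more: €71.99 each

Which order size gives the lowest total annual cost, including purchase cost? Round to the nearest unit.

Q* ≈ 1,014 kegs

Holding cost per unit per year at price C is H = 0.29·C.
For each price level, check whether its EOQ is feasible; otherwise the best quantity at that price is the breakpoint.
EOQ at €73.60 = 1014.0 (feasible in tier 1): TC = 29,260×€73.60 + (29,260/1014.0)×375 + (1014.0/2)×0.29×€73.60 = €2,175,178.41.
EOQ at €71.99 = 1025.3 < 22000, so use break Q=22000: TC = 29,260×€71.99 + (29,260/22000.0)×375 + (22000.0/2)×0.29×€71.99 = €2,336,574.25.
Lowest total cost is €2,175,178.41 at Q = 1014.0.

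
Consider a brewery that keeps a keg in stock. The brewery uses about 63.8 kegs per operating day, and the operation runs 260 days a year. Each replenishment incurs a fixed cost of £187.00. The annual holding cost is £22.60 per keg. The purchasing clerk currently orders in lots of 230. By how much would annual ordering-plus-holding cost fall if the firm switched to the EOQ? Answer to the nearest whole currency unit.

Extra cost ≈ £4,245 per year

Annual demand D = 63.8 × 260 = 16,588.
EOQ = √(2DS/H) = √(2 × 16,588 × 187 / 22.6) ≈ 523.94.
Cost at Q* = (D/Q*)S + (Q*/2)H = √(2DSH) ≈ £11,840.96.
Cost at Q = 230: (16,588/230)×187 + (230/2)×22.6 = £13,486.77 + £2,599.00 = £16,085.77.
Excess = £16,085.77 − £11,840.96 = £4,244.80.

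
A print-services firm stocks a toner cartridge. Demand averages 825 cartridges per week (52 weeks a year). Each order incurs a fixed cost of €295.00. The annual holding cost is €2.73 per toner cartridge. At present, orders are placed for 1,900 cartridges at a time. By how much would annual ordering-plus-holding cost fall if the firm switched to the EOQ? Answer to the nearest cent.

Annual demand D = 825 × 52 = 42,900.
EOQ = √(2DS/H) = √(2 × 42,900 × 295 / 2.73) ≈ 3044.90.
Cost at Q* = (D/Q*)S + (Q*/2)H = √(2DSH) ≈ €8,312.58.
Cost at Q = 1,900: (42,900/1,900)×295 + (1,900/2)×2.73 = €6,660.79 + €2,593.50 = €9,254.29.
Excess = €9,254.29 − €8,312.58 = €941.71.

Extra cost ≈ €941.71 per year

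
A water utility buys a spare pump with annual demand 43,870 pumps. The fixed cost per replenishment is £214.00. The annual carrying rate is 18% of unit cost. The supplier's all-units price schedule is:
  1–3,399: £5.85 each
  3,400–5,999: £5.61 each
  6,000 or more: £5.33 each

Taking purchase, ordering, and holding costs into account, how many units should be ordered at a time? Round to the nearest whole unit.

Q* ≈ 6,000 pumps

Holding cost per unit per year at price C is H = 0.18·C.
Evaluate total cost at each tier's feasible EOQ or, if the EOQ is below the tier, at the tier's minimum quantity.
Tier 1 (£5.85): EOQ = 4222.7 exceeds tier's upper bound 3399, so this tier is dominated.
EOQ at £5.61 = 4312.1 (feasible in tier 2): TC = 43,870×£5.61 + (43,870/4312.1)×214 + (4312.1/2)×0.18×£5.61 = £250,465.05.
EOQ at £5.33 = 4423.9 < 6000, so use break Q=6000: TC = 43,870×£5.33 + (43,870/6000.0)×214 + (6000.0/2)×0.18×£5.33 = £238,270.00.
Lowest total cost is £238,270.00 at Q = 6000.0.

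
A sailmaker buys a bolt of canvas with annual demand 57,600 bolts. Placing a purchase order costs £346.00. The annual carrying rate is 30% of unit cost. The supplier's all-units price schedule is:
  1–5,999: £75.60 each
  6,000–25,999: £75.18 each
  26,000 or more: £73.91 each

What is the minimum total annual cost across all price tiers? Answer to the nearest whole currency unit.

TC* ≈ £4,384,627

Holding cost per unit per year at price C is H = 0.30·C.
Candidates are each tier's EOQ (if it falls in that tier) and each price-break quantity.
EOQ at £75.60 = 1325.7 (feasible in tier 1): TC = 57,600×£75.60 + (57,600/1325.7)×346 + (1325.7/2)×0.30×£75.60 = £4,384,626.70.
EOQ at £75.18 = 1329.4 < 6000, so use break Q=6000: TC = 57,600×£75.18 + (57,600/6000.0)×346 + (6000.0/2)×0.30×£75.18 = £4,401,351.60.
EOQ at £73.91 = 1340.8 < 26000, so use break Q=26000: TC = 57,600×£73.91 + (57,600/26000.0)×346 + (26000.0/2)×0.30×£73.91 = £4,546,231.52.
Lowest total cost among the candidates is at Q = 1325.7.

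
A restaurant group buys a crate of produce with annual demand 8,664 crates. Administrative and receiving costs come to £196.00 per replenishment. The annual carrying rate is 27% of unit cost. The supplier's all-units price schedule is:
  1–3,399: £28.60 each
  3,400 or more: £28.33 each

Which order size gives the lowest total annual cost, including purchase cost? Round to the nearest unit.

Holding cost per unit per year at price C is H = 0.27·C.
Candidates are each tier's EOQ (if it falls in that tier) and each price-break quantity.
EOQ at £28.60 = 663.2 (feasible in tier 1): TC = 8,664×£28.60 + (8,664/663.2)×196 + (663.2/2)×0.27×£28.60 = £252,911.55.
EOQ at £28.33 = 666.3 < 3400, so use break Q=3400: TC = 8,664×£28.33 + (8,664/3400.0)×196 + (3400.0/2)×0.27×£28.33 = £258,954.04.
Lowest total cost is £252,911.55 at Q = 663.2.

Q* ≈ 663 crates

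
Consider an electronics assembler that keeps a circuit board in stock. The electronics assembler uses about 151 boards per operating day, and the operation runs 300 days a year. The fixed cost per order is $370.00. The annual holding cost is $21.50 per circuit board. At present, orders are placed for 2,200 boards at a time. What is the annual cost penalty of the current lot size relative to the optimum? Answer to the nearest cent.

Annual demand D = 151 × 300 = 45,300.
EOQ = √(2DS/H) = √(2 × 45,300 × 370 / 21.5) ≈ 1248.66.
Cost at Q* = (D/Q*)S + (Q*/2)H = √(2DSH) ≈ $26,846.28.
Cost at Q = 2,200: (45,300/2,200)×370 + (2,200/2)×21.5 = $7,618.64 + $23,650.00 = $31,268.64.
Excess = $31,268.64 − $26,846.28 = $4,422.35.

Extra cost ≈ $4,422.35 per year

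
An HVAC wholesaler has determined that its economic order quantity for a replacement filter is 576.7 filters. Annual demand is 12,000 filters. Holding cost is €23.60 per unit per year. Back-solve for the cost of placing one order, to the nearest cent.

S ≈ €327.04

The basic EOQ model gives Q* = √(2DS/H); rearrange for the unknown.
From Q* = √(2DS/H): S = Q*²H / (2D) = 576.7² × 23.6 / (2 × 12,000) = 327.0398.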